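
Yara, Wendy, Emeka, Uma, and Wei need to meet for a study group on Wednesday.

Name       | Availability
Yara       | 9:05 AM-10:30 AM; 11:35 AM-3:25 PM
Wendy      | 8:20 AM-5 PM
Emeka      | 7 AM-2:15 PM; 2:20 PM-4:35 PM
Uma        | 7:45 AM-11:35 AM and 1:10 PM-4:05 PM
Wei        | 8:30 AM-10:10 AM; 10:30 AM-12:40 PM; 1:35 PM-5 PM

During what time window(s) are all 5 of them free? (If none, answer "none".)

Yara ∩ Wendy: 09:05-10:30, 11:35-15:25.
Yara ∩ Wendy ∩ Emeka: 09:05-10:30, 11:35-14:15, 14:20-15:25.
Yara ∩ Wendy ∩ Emeka ∩ Uma: 09:05-10:30, 13:10-14:15, 14:20-15:25.
Yara ∩ Wendy ∩ Emeka ∩ Uma ∩ Wei: 09:05-10:10, 13:35-14:15, 14:20-15:25.

09:05-10:10, 13:35-14:15, 14:20-15:25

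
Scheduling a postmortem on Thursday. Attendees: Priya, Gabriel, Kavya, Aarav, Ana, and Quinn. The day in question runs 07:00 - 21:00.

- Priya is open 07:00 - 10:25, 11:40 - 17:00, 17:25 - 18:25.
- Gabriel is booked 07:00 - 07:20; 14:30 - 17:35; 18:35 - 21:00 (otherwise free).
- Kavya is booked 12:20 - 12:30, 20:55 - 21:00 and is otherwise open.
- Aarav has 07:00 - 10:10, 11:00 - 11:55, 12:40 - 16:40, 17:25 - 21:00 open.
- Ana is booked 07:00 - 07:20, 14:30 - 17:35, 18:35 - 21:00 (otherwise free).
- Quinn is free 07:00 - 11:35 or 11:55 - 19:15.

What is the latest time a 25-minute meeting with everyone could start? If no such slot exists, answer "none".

18:00

Priya free: 07:00-10:25, 11:40-17:00, 17:25-18:25.
Gabriel free: 07:20-14:30, 17:35-18:35 (invert busy blocks within the working day).
Kavya free: 07:00-12:20, 12:30-20:55 (invert busy blocks within the working day).
Aarav free: 07:00-10:10, 11:00-11:55, 12:40-16:40, 17:25-21:00.
Ana free: 07:20-14:30, 17:35-18:35 (invert busy blocks within the working day).
Quinn free: 07:00-11:35, 11:55-19:15.
Priya ∩ Gabriel: 07:20-10:25, 11:40-14:30, 17:35-18:25.
Priya ∩ Gabriel ∩ Kavya: 07:20-10:25, 11:40-12:20, 12:30-14:30, 17:35-18:25.
Priya ∩ Gabriel ∩ Kavya ∩ Aarav: 07:20-10:10, 11:40-11:55, 12:40-14:30, 17:35-18:25.
Priya ∩ Gabriel ∩ Kavya ∩ Aarav ∩ Ana: 07:20-10:10, 11:40-11:55, 12:40-14:30, 17:35-18:25.
Priya ∩ Gabriel ∩ Kavya ∩ Aarav ∩ Ana ∩ Quinn: 07:20-10:10, 12:40-14:30, 17:35-18:25.
So the common availability across everyone is 07:20-10:10, 12:40-14:30, 17:35-18:25.
The last common window of at least 25 minutes is 17:35-18:25; a 25-minute meeting can start as late as 18:00 and still end by 18:25.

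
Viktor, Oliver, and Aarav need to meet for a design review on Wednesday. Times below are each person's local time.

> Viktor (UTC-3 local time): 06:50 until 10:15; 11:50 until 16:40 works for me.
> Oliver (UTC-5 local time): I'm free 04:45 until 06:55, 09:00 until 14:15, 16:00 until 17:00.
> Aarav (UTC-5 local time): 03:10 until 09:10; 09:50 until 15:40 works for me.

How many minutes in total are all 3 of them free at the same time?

Viktor in UTC: 09:50-13:15, 14:50-19:40 (add 3h to convert from UTC-3).
Oliver in UTC: 09:45-11:55, 14:00-19:15, 21:00-22:00 (add 5h to convert from UTC-5).
Aarav in UTC: 08:10-14:10, 14:50-20:40 (add 5h to convert from UTC-5).
Viktor ∩ Oliver: 09:50-11:55, 14:50-19:15.
Viktor ∩ Oliver ∩ Aarav: 09:50-11:55, 14:50-19:15.
Summing the common windows: 125 + 265 = 390 minutes.

390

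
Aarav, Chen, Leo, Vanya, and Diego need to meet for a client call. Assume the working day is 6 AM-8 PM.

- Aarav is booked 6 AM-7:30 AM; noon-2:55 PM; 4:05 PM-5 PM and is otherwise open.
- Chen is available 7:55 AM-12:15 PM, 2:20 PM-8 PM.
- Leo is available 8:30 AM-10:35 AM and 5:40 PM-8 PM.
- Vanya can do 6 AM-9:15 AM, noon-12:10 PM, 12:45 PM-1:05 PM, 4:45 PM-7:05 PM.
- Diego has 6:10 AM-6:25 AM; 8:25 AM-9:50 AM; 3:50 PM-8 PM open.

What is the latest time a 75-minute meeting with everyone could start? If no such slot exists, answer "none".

Aarav free: 07:30-12:00, 14:55-16:05, 17:00-20:00 (invert busy blocks within the working day).
Chen free: 07:55-12:15, 14:20-20:00.
Leo free: 08:30-10:35, 17:40-20:00.
Vanya free: 06:00-09:15, 12:00-12:10, 12:45-13:05, 16:45-19:05.
Diego free: 06:10-06:25, 08:25-09:50, 15:50-20:00.
Aarav ∩ Chen: 07:55-12:00, 14:55-16:05, 17:00-20:00.
Aarav ∩ Chen ∩ Leo: 08:30-10:35, 17:40-20:00.
Aarav ∩ Chen ∩ Leo ∩ Vanya: 08:30-09:15, 17:40-19:05.
Aarav ∩ Chen ∩ Leo ∩ Vanya ∩ Diego: 08:30-09:15, 17:40-19:05.
Those are the intersection windows.
The last common window of at least 75 minutes is 17:40-19:05; a 75-minute meeting can start as late as 17:50 and still end by 19:05.

17:50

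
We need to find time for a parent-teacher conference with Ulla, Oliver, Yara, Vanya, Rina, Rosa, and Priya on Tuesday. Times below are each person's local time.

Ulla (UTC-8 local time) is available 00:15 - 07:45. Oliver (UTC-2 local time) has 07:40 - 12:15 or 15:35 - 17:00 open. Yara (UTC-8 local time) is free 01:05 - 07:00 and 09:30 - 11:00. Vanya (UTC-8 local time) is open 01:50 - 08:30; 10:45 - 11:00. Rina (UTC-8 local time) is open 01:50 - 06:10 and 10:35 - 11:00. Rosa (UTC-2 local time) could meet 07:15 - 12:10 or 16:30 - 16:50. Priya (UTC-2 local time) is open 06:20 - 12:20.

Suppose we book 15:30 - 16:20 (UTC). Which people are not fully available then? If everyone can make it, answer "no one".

Ulla in UTC: 08:15-15:45 (add 8h to convert from UTC-8).
Oliver in UTC: 09:40-14:15, 17:35-19:00 (add 2h to convert from UTC-2).
Yara in UTC: 09:05-15:00, 17:30-19:00 (add 8h to convert from UTC-8).
Vanya in UTC: 09:50-16:30, 18:45-19:00 (add 8h to convert from UTC-8).
Rina in UTC: 09:50-14:10, 18:35-19:00 (add 8h to convert from UTC-8).
Rosa in UTC: 09:15-14:10, 18:30-18:50 (add 2h to convert from UTC-2).
Priya in UTC: 08:20-14:20 (add 2h to convert from UTC-2).
Ulla: not fully free for 15:30-16:20. Oliver: not fully free for 15:30-16:20. Yara: not fully free for 15:30-16:20. Vanya: free for 15:30-16:20. Rina: not fully free for 15:30-16:20. Rosa: not fully free for 15:30-16:20. Priya: not fully free for 15:30-16:20.

Oliver, Priya, Rina, Rosa, Ulla, Yara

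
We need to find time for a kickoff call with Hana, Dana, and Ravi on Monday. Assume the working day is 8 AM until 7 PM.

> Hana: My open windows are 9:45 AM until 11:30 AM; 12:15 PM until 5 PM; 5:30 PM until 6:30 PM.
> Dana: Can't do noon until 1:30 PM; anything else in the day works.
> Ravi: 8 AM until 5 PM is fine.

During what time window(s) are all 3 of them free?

Hana free: 09:45-11:30, 12:15-17:00, 17:30-18:30.
Dana free: 08:00-12:00, 13:30-19:00 (invert busy blocks within the working day).
Ravi free: 08:00-17:00.
Hana ∩ Dana: 09:45-11:30, 13:30-17:00, 17:30-18:30.
Hana ∩ Dana ∩ Ravi: 09:45-11:30, 13:30-17:00.

09:45-11:30, 13:30-17:00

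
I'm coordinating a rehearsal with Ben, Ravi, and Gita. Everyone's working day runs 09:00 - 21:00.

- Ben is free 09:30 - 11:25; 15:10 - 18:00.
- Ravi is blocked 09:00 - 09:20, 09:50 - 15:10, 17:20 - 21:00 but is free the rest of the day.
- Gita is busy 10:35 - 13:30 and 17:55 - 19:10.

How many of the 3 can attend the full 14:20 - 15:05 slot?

1

Ben free: 09:30-11:25, 15:10-18:00.
Ravi free: 09:20-09:50, 15:10-17:20 (invert busy blocks within the working day).
Gita free: 09:00-10:35, 13:30-17:55, 19:10-21:00 (invert busy blocks within the working day).
Gita can make the full 14:20-15:05 slot — that's 1.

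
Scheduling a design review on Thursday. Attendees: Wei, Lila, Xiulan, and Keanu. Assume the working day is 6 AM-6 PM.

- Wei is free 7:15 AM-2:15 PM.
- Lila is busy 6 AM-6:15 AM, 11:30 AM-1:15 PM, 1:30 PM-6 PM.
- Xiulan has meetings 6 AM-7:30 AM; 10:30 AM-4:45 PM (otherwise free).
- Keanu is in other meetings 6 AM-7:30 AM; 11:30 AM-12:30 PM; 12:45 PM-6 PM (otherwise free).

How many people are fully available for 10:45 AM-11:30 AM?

Wei free: 07:15-14:15.
Lila free: 06:15-11:30, 13:15-13:30 (invert busy blocks within the working day).
Xiulan free: 07:30-10:30, 16:45-18:00 (invert busy blocks within the working day).
Keanu free: 07:30-11:30, 12:30-12:45 (invert busy blocks within the working day).
Wei, Lila, and Keanu can make the full 10:45-11:30 slot — that's 3.

3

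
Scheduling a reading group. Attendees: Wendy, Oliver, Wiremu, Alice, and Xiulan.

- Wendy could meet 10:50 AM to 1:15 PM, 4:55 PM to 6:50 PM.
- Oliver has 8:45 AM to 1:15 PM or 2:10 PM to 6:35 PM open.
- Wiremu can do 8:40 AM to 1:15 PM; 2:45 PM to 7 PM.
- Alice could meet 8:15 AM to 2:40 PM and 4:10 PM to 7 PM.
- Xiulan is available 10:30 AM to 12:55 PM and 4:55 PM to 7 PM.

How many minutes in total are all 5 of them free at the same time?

225

Wendy ∩ Oliver: 10:50-13:15, 16:55-18:35.
Wendy ∩ Oliver ∩ Wiremu: 10:50-13:15, 16:55-18:35.
Wendy ∩ Oliver ∩ Wiremu ∩ Alice: 10:50-13:15, 16:55-18:35.
Wendy ∩ Oliver ∩ Wiremu ∩ Alice ∩ Xiulan: 10:50-12:55, 16:55-18:35.
Summing the common windows: 125 + 100 = 225 minutes.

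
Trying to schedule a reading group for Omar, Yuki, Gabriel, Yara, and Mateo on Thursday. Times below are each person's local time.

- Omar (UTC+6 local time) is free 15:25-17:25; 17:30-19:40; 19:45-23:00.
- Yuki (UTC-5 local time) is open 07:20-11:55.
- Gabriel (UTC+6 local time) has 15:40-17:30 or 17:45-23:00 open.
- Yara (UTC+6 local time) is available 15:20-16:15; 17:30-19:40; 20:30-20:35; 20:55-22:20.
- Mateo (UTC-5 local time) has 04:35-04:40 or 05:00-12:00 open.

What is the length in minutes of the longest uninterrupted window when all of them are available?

Omar in UTC: 09:25-11:25, 11:30-13:40, 13:45-17:00 (subtract 6h to convert from UTC+6).
Yuki in UTC: 12:20-16:55 (add 5h to convert from UTC-5).
Gabriel in UTC: 09:40-11:30, 11:45-17:00 (subtract 6h to convert from UTC+6).
Yara in UTC: 09:20-10:15, 11:30-13:40, 14:30-14:35, 14:55-16:20 (subtract 6h to convert from UTC+6).
Mateo in UTC: 09:35-09:40, 10:00-17:00 (add 5h to convert from UTC-5).
Omar ∩ Yuki: 12:20-13:40, 13:45-16:55.
Omar ∩ Yuki ∩ Gabriel: 12:20-13:40, 13:45-16:55.
Omar ∩ Yuki ∩ Gabriel ∩ Yara: 12:20-13:40, 14:30-14:35, 14:55-16:20.
Omar ∩ Yuki ∩ Gabriel ∩ Yara ∩ Mateo: 12:20-13:40, 14:30-14:35, 14:55-16:20.
The longest is 14:55-16:20 at 85 minutes.

85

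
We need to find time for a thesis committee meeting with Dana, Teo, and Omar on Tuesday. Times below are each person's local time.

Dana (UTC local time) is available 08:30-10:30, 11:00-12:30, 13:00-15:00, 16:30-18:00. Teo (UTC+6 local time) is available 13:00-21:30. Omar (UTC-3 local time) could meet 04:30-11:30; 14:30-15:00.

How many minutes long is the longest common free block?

120

Dana in UTC: 08:30-10:30, 11:00-12:30, 13:00-15:00, 16:30-18:00.
Teo in UTC: 07:00-15:30 (subtract 6h to convert from UTC+6).
Omar in UTC: 07:30-14:30, 17:30-18:00 (add 3h to convert from UTC-3).
Dana ∩ Teo: 08:30-10:30, 11:00-12:30, 13:00-15:00.
Dana ∩ Teo ∩ Omar: 08:30-10:30, 11:00-12:30, 13:00-14:30.
Those are the intersection windows.
The longest is 08:30-10:30 at 120 minutes.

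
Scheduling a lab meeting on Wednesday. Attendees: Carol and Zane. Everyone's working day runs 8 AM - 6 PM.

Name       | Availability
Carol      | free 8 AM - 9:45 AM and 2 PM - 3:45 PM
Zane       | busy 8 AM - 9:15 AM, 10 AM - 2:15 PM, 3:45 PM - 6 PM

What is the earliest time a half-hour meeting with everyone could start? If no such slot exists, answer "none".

Carol free: 08:00-09:45, 14:00-15:45.
Zane free: 09:15-10:00, 14:15-15:45 (invert busy blocks within the working day).
Carol ∩ Zane: 09:15-09:45, 14:15-15:45.
The first common window of at least 30 minutes is 09:15-09:45, so the earliest start is 09:15.

09:15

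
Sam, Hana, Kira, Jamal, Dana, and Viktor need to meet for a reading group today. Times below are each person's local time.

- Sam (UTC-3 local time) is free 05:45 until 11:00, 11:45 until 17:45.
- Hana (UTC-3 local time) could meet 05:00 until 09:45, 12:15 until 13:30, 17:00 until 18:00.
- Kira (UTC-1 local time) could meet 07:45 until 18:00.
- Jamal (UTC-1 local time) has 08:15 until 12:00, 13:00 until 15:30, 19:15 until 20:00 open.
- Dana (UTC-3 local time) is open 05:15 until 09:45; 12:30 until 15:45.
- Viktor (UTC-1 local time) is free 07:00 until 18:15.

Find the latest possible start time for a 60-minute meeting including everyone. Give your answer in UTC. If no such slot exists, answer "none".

Sam in UTC: 08:45-14:00, 14:45-20:45 (add 3h to convert from UTC-3).
Hana in UTC: 08:00-12:45, 15:15-16:30, 20:00-21:00 (add 3h to convert from UTC-3).
Kira in UTC: 08:45-19:00 (add 1h to convert from UTC-1).
Jamal in UTC: 09:15-13:00, 14:00-16:30, 20:15-21:00 (add 1h to convert from UTC-1).
Dana in UTC: 08:15-12:45, 15:30-18:45 (add 3h to convert from UTC-3).
Viktor in UTC: 08:00-19:15 (add 1h to convert from UTC-1).
Sam ∩ Hana: 08:45-12:45, 15:15-16:30, 20:00-20:45.
Sam ∩ Hana ∩ Kira: 08:45-12:45, 15:15-16:30.
Sam ∩ Hana ∩ Kira ∩ Jamal: 09:15-12:45, 15:15-16:30.
Sam ∩ Hana ∩ Kira ∩ Jamal ∩ Dana: 09:15-12:45, 15:30-16:30.
Sam ∩ Hana ∩ Kira ∩ Jamal ∩ Dana ∩ Viktor: 09:15-12:45, 15:30-16:30.
The last common window of at least 60 minutes is 15:30-16:30; a 60-minute meeting can start as late as 15:30 and still end by 16:30.

15:30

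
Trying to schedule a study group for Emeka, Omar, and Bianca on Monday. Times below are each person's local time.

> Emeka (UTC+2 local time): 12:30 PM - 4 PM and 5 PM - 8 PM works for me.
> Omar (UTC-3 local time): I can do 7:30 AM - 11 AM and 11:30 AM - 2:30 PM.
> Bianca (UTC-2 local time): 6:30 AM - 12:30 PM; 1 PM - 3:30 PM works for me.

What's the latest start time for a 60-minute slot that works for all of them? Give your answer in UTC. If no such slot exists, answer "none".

Emeka in UTC: 10:30-14:00, 15:00-18:00 (subtract 2h to convert from UTC+2).
Omar in UTC: 10:30-14:00, 14:30-17:30 (add 3h to convert from UTC-3).
Bianca in UTC: 08:30-14:30, 15:00-17:30 (add 2h to convert from UTC-2).
Emeka ∩ Omar: 10:30-14:00, 15:00-17:30.
Emeka ∩ Omar ∩ Bianca: 10:30-14:00, 15:00-17:30.
Those are the intersection windows.
The last common window of at least 60 minutes is 15:00-17:30; a 60-minute meeting can start as late as 16:30 and still end by 17:30.

16:30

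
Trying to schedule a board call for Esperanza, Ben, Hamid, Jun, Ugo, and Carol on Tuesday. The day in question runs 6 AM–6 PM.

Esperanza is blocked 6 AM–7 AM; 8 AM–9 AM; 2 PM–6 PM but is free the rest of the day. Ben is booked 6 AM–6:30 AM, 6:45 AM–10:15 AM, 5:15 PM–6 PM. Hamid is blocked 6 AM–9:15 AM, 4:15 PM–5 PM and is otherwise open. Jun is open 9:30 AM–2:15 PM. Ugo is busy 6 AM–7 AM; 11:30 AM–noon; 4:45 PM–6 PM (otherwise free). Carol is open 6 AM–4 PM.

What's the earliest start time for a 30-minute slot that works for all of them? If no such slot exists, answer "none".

10:15

Esperanza free: 07:00-08:00, 09:00-14:00 (invert busy blocks within the working day).
Ben free: 06:30-06:45, 10:15-17:15 (invert busy blocks within the working day).
Hamid free: 09:15-16:15, 17:00-18:00 (invert busy blocks within the working day).
Jun free: 09:30-14:15.
Ugo free: 07:00-11:30, 12:00-16:45 (invert busy blocks within the working day).
Carol free: 06:00-16:00.
Esperanza ∩ Ben: 10:15-14:00.
Esperanza ∩ Ben ∩ Hamid: 10:15-14:00.
Esperanza ∩ Ben ∩ Hamid ∩ Jun: 10:15-14:00.
Esperanza ∩ Ben ∩ Hamid ∩ Jun ∩ Ugo: 10:15-11:30, 12:00-14:00.
Esperanza ∩ Ben ∩ Hamid ∩ Jun ∩ Ugo ∩ Carol: 10:15-11:30, 12:00-14:00.
So the common availability across everyone is 10:15-11:30, 12:00-14:00.
The first common window of at least 30 minutes is 10:15-11:30, so the earliest start is 10:15.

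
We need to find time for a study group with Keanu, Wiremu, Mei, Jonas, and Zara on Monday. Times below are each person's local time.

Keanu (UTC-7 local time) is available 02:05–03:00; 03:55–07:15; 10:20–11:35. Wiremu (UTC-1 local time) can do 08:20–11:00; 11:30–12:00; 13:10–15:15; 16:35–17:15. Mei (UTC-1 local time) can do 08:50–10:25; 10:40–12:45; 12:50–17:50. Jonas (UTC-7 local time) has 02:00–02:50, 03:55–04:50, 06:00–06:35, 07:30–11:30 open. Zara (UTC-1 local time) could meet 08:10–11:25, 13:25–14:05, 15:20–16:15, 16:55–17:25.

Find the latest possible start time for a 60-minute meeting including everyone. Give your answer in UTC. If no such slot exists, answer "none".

none

Keanu in UTC: 09:05-10:00, 10:55-14:15, 17:20-18:35 (add 7h to convert from UTC-7).
Wiremu in UTC: 09:20-12:00, 12:30-13:00, 14:10-16:15, 17:35-18:15 (add 1h to convert from UTC-1).
Mei in UTC: 09:50-11:25, 11:40-13:45, 13:50-18:50 (add 1h to convert from UTC-1).
Jonas in UTC: 09:00-09:50, 10:55-11:50, 13:00-13:35, 14:30-18:30 (add 7h to convert from UTC-7).
Zara in UTC: 09:10-12:25, 14:25-15:05, 16:20-17:15, 17:55-18:25 (add 1h to convert from UTC-1).
Keanu ∩ Wiremu: 09:20-10:00, 10:55-12:00, 12:30-13:00, 14:10-14:15, 17:35-18:15.
Keanu ∩ Wiremu ∩ Mei: 09:50-10:00, 10:55-11:25, 11:40-12:00, 12:30-13:00, 14:10-14:15, 17:35-18:15.
Keanu ∩ Wiremu ∩ Mei ∩ Jonas: 10:55-11:25, 11:40-11:50, 17:35-18:15.
Keanu ∩ Wiremu ∩ Mei ∩ Jonas ∩ Zara: 10:55-11:25, 11:40-11:50, 17:55-18:15.
So the common availability across everyone is 10:55-11:25, 11:40-11:50, 17:55-18:15.
No common window is at least 60 minutes long.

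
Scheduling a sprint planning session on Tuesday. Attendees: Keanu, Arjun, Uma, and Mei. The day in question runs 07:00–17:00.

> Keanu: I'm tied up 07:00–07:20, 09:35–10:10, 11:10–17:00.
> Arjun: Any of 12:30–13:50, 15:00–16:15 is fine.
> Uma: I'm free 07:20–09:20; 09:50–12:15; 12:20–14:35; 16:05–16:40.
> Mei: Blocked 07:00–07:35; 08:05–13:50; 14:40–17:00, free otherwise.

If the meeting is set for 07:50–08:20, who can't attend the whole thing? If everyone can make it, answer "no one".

Keanu free: 07:20-09:35, 10:10-11:10 (invert busy blocks within the working day).
Arjun free: 12:30-13:50, 15:00-16:15.
Uma free: 07:20-09:20, 09:50-12:15, 12:20-14:35, 16:05-16:40.
Mei free: 07:35-08:05, 13:50-14:40 (invert busy blocks within the working day).
Keanu: free for 07:50-08:20. Arjun: not fully free for 07:50-08:20. Uma: free for 07:50-08:20. Mei: not fully free for 07:50-08:20.

Arjun, Mei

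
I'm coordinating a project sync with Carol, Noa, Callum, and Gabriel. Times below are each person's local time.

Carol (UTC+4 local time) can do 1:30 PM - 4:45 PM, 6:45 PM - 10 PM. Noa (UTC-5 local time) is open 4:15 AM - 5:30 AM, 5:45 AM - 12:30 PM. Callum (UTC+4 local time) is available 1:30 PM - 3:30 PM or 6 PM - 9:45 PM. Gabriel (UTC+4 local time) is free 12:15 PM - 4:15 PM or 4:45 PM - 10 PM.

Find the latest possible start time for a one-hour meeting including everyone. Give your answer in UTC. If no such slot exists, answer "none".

Carol in UTC: 09:30-12:45, 14:45-18:00 (subtract 4h to convert from UTC+4).
Noa in UTC: 09:15-10:30, 10:45-17:30 (add 5h to convert from UTC-5).
Callum in UTC: 09:30-11:30, 14:00-17:45 (subtract 4h to convert from UTC+4).
Gabriel in UTC: 08:15-12:15, 12:45-18:00 (subtract 4h to convert from UTC+4).
Carol ∩ Noa: 09:30-10:30, 10:45-12:45, 14:45-17:30.
Carol ∩ Noa ∩ Callum: 09:30-10:30, 10:45-11:30, 14:45-17:30.
Carol ∩ Noa ∩ Callum ∩ Gabriel: 09:30-10:30, 10:45-11:30, 14:45-17:30.
The last common window of at least 60 minutes is 14:45-17:30; a 60-minute meeting can start as late as 16:30 and still end by 17:30.

16:30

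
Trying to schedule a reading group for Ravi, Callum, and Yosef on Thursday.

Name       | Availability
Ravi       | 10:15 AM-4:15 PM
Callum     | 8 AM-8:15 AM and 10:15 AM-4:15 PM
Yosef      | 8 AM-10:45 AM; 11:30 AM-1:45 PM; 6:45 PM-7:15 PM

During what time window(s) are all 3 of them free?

10:15-10:45, 11:30-13:45

Ravi ∩ Callum: 10:15-16:15.
Ravi ∩ Callum ∩ Yosef: 10:15-10:45, 11:30-13:45.
So the common availability across everyone is 10:15-10:45, 11:30-13:45.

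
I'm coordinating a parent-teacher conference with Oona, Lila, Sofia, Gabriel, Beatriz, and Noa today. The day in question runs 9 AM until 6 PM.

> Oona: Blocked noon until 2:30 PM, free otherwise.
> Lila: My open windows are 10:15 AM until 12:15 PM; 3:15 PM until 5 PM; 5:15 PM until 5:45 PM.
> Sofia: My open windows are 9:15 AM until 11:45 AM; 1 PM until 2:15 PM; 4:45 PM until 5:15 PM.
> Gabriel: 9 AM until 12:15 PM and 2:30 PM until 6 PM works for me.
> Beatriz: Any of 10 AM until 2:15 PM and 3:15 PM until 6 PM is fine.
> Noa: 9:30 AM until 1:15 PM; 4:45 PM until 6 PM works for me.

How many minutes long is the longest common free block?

Oona free: 09:00-12:00, 14:30-18:00 (invert busy blocks within the working day).
Lila free: 10:15-12:15, 15:15-17:00, 17:15-17:45.
Sofia free: 09:15-11:45, 13:00-14:15, 16:45-17:15.
Gabriel free: 09:00-12:15, 14:30-18:00.
Beatriz free: 10:00-14:15, 15:15-18:00.
Noa free: 09:30-13:15, 16:45-18:00.
Oona ∩ Lila: 10:15-12:00, 15:15-17:00, 17:15-17:45.
Oona ∩ Lila ∩ Sofia: 10:15-11:45, 16:45-17:00.
Oona ∩ Lila ∩ Sofia ∩ Gabriel: 10:15-11:45, 16:45-17:00.
Oona ∩ Lila ∩ Sofia ∩ Gabriel ∩ Beatriz: 10:15-11:45, 16:45-17:00.
Oona ∩ Lila ∩ Sofia ∩ Gabriel ∩ Beatriz ∩ Noa: 10:15-11:45, 16:45-17:00.
The longest is 10:15-11:45 at 90 minutes.

90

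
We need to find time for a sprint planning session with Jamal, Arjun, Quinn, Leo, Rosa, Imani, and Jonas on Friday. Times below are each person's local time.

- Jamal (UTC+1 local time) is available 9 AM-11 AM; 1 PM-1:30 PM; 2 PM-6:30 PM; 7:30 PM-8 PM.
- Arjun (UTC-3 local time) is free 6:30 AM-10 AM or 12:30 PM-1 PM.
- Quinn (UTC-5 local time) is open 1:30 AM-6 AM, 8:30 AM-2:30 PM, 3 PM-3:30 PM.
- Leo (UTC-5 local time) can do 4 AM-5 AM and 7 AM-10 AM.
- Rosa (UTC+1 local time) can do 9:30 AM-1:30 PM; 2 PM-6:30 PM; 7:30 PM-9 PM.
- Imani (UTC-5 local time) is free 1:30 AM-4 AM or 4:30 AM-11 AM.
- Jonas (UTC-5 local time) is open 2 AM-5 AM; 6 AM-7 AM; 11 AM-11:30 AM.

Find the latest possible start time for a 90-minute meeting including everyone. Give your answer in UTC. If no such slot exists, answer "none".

none

Jamal in UTC: 08:00-10:00, 12:00-12:30, 13:00-17:30, 18:30-19:00 (subtract 1h to convert from UTC+1).
Arjun in UTC: 09:30-13:00, 15:30-16:00 (add 3h to convert from UTC-3).
Quinn in UTC: 06:30-11:00, 13:30-19:30, 20:00-20:30 (add 5h to convert from UTC-5).
Leo in UTC: 09:00-10:00, 12:00-15:00 (add 5h to convert from UTC-5).
Rosa in UTC: 08:30-12:30, 13:00-17:30, 18:30-20:00 (subtract 1h to convert from UTC+1).
Imani in UTC: 06:30-09:00, 09:30-16:00 (add 5h to convert from UTC-5).
Jonas in UTC: 07:00-10:00, 11:00-12:00, 16:00-16:30 (add 5h to convert from UTC-5).
Jamal ∩ Arjun: 09:30-10:00, 12:00-12:30, 15:30-16:00.
Jamal ∩ Arjun ∩ Quinn: 09:30-10:00, 15:30-16:00.
Jamal ∩ Arjun ∩ Quinn ∩ Leo: 09:30-10:00.
Jamal ∩ Arjun ∩ Quinn ∩ Leo ∩ Rosa: 09:30-10:00.
Jamal ∩ Arjun ∩ Quinn ∩ Leo ∩ Rosa ∩ Imani: 09:30-10:00.
Jamal ∩ Arjun ∩ Quinn ∩ Leo ∩ Rosa ∩ Imani ∩ Jonas: 09:30-10:00.
No common window is at least 90 minutes long.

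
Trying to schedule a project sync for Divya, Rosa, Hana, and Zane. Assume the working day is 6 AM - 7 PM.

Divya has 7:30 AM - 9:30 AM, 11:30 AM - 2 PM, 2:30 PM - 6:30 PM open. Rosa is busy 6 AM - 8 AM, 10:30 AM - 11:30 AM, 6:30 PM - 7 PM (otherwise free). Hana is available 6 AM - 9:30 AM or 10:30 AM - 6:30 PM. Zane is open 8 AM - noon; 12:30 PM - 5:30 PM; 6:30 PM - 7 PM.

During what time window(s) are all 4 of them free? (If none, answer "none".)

08:00-09:30, 11:30-12:00, 12:30-14:00, 14:30-17:30

Divya free: 07:30-09:30, 11:30-14:00, 14:30-18:30.
Rosa free: 08:00-10:30, 11:30-18:30 (invert busy blocks within the working day).
Hana free: 06:00-09:30, 10:30-18:30.
Zane free: 08:00-12:00, 12:30-17:30, 18:30-19:00.
Divya ∩ Rosa: 08:00-09:30, 11:30-14:00, 14:30-18:30.
Divya ∩ Rosa ∩ Hana: 08:00-09:30, 11:30-14:00, 14:30-18:30.
Divya ∩ Rosa ∩ Hana ∩ Zane: 08:00-09:30, 11:30-12:00, 12:30-14:00, 14:30-17:30.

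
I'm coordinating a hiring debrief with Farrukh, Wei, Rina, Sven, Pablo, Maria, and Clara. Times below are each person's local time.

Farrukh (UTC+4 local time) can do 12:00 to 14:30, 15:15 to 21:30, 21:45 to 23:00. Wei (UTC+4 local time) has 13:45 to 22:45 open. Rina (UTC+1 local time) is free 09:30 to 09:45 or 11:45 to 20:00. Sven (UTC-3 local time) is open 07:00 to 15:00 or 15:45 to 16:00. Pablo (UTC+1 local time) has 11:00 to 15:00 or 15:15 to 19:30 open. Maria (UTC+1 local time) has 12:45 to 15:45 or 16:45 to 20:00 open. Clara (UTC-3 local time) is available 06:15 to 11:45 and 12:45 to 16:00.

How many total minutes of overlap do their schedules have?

285

Farrukh in UTC: 08:00-10:30, 11:15-17:30, 17:45-19:00 (subtract 4h to convert from UTC+4).
Wei in UTC: 09:45-18:45 (subtract 4h to convert from UTC+4).
Rina in UTC: 08:30-08:45, 10:45-19:00 (subtract 1h to convert from UTC+1).
Sven in UTC: 10:00-18:00, 18:45-19:00 (add 3h to convert from UTC-3).
Pablo in UTC: 10:00-14:00, 14:15-18:30 (subtract 1h to convert from UTC+1).
Maria in UTC: 11:45-14:45, 15:45-19:00 (subtract 1h to convert from UTC+1).
Clara in UTC: 09:15-14:45, 15:45-19:00 (add 3h to convert from UTC-3).
Farrukh ∩ Wei: 09:45-10:30, 11:15-17:30, 17:45-18:45.
Farrukh ∩ Wei ∩ Rina: 11:15-17:30, 17:45-18:45.
Farrukh ∩ Wei ∩ Rina ∩ Sven: 11:15-17:30, 17:45-18:00.
Farrukh ∩ Wei ∩ Rina ∩ Sven ∩ Pablo: 11:15-14:00, 14:15-17:30, 17:45-18:00.
Farrukh ∩ Wei ∩ Rina ∩ Sven ∩ Pablo ∩ Maria: 11:45-14:00, 14:15-14:45, 15:45-17:30, 17:45-18:00.
Farrukh ∩ Wei ∩ Rina ∩ Sven ∩ Pablo ∩ Maria ∩ Clara: 11:45-14:00, 14:15-14:45, 15:45-17:30, 17:45-18:00.
Summing the common windows: 135 + 30 + 105 + 15 = 285 minutes.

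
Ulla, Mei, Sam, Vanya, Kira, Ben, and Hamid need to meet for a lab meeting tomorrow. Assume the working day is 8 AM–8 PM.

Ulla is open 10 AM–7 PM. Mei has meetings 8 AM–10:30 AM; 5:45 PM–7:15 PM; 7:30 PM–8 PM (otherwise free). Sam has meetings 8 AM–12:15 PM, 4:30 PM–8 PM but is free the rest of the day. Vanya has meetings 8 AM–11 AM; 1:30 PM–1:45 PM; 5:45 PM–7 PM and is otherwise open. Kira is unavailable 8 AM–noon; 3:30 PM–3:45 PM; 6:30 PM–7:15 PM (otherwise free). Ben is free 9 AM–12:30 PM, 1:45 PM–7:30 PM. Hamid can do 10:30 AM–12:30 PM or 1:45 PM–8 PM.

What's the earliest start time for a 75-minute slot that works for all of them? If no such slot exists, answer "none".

Ulla free: 10:00-19:00.
Mei free: 10:30-17:45, 19:15-19:30 (invert busy blocks within the working day).
Sam free: 12:15-16:30 (invert busy blocks within the working day).
Vanya free: 11:00-13:30, 13:45-17:45, 19:00-20:00 (invert busy blocks within the working day).
Kira free: 12:00-15:30, 15:45-18:30, 19:15-20:00 (invert busy blocks within the working day).
Ben free: 09:00-12:30, 13:45-19:30.
Hamid free: 10:30-12:30, 13:45-20:00.
Ulla ∩ Mei: 10:30-17:45.
Ulla ∩ Mei ∩ Sam: 12:15-16:30.
Ulla ∩ Mei ∩ Sam ∩ Vanya: 12:15-13:30, 13:45-16:30.
Ulla ∩ Mei ∩ Sam ∩ Vanya ∩ Kira: 12:15-13:30, 13:45-15:30, 15:45-16:30.
Ulla ∩ Mei ∩ Sam ∩ Vanya ∩ Kira ∩ Ben: 12:15-12:30, 13:45-15:30, 15:45-16:30.
Ulla ∩ Mei ∩ Sam ∩ Vanya ∩ Kira ∩ Ben ∩ Hamid: 12:15-12:30, 13:45-15:30, 15:45-16:30.
The first common window of at least 75 minutes is 13:45-15:30, so the earliest start is 13:45.

13:45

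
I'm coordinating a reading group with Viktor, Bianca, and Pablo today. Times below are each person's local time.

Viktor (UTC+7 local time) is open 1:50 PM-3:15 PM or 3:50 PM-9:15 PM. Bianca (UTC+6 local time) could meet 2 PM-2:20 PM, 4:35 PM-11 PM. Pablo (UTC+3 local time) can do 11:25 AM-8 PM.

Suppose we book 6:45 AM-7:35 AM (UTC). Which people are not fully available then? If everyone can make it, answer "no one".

Bianca, Pablo, Viktor

Viktor in UTC: 06:50-08:15, 08:50-14:15 (subtract 7h to convert from UTC+7).
Bianca in UTC: 08:00-08:20, 10:35-17:00 (subtract 6h to convert from UTC+6).
Pablo in UTC: 08:25-17:00 (subtract 3h to convert from UTC+3).
Viktor: not fully free for 06:45-07:35. Bianca: not fully free for 06:45-07:35. Pablo: not fully free for 06:45-07:35.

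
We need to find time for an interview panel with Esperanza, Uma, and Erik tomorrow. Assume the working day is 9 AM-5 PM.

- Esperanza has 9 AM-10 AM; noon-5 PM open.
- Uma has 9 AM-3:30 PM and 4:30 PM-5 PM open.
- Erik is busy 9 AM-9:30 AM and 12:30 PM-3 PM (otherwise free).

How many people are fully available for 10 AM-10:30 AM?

Esperanza free: 09:00-10:00, 12:00-17:00.
Uma free: 09:00-15:30, 16:30-17:00.
Erik free: 09:30-12:30, 15:00-17:00 (invert busy blocks within the working day).
Uma and Erik can make the full 10:00-10:30 slot — that's 2.

2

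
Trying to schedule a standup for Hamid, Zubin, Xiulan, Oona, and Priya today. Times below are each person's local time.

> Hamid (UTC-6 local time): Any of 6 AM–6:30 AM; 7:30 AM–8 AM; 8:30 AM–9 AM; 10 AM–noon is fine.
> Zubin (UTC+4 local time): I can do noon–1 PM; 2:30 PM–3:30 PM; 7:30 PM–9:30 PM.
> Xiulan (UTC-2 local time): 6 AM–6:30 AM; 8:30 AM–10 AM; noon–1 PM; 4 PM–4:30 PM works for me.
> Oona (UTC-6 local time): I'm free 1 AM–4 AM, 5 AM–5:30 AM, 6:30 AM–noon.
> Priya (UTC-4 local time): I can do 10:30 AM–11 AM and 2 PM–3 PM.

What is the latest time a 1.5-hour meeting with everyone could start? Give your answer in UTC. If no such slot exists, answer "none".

Hamid in UTC: 12:00-12:30, 13:30-14:00, 14:30-15:00, 16:00-18:00 (add 6h to convert from UTC-6).
Zubin in UTC: 08:00-09:00, 10:30-11:30, 15:30-17:30 (subtract 4h to convert from UTC+4).
Xiulan in UTC: 08:00-08:30, 10:30-12:00, 14:00-15:00, 18:00-18:30 (add 2h to convert from UTC-2).
Oona in UTC: 07:00-10:00, 11:00-11:30, 12:30-18:00 (add 6h to convert from UTC-6).
Priya in UTC: 14:30-15:00, 18:00-19:00 (add 4h to convert from UTC-4).
Hamid ∩ Zubin: 16:00-17:30.
Hamid ∩ Zubin ∩ Xiulan: ∅.
Hamid ∩ Zubin ∩ Xiulan ∩ Oona: ∅.
Hamid ∩ Zubin ∩ Xiulan ∩ Oona ∩ Priya: ∅.
There is no time when everyone is free.
No common window is at least 90 minutes long.

none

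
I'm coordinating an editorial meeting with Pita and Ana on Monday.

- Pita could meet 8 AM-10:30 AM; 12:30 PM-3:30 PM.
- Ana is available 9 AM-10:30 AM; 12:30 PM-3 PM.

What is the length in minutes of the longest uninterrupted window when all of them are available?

Pita ∩ Ana: 09:00-10:30, 12:30-15:00.
So the common availability across everyone is 09:00-10:30, 12:30-15:00.
The longest is 12:30-15:00 at 150 minutes.

150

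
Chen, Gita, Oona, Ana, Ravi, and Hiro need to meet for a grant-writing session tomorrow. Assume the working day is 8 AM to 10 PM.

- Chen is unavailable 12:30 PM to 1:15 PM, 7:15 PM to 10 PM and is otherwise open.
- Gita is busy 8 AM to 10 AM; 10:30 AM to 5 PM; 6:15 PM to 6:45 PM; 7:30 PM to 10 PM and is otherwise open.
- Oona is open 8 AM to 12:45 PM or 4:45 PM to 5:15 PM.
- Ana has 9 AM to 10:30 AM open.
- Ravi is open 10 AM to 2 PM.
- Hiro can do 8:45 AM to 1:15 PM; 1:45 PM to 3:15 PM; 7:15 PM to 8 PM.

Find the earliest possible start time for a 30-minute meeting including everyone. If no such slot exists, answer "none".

Chen free: 08:00-12:30, 13:15-19:15 (invert busy blocks within the working day).
Gita free: 10:00-10:30, 17:00-18:15, 18:45-19:30 (invert busy blocks within the working day).
Oona free: 08:00-12:45, 16:45-17:15.
Ana free: 09:00-10:30.
Ravi free: 10:00-14:00.
Hiro free: 08:45-13:15, 13:45-15:15, 19:15-20:00.
Chen ∩ Gita: 10:00-10:30, 17:00-18:15, 18:45-19:15.
Chen ∩ Gita ∩ Oona: 10:00-10:30, 17:00-17:15.
Chen ∩ Gita ∩ Oona ∩ Ana: 10:00-10:30.
Chen ∩ Gita ∩ Oona ∩ Ana ∩ Ravi: 10:00-10:30.
Chen ∩ Gita ∩ Oona ∩ Ana ∩ Ravi ∩ Hiro: 10:00-10:30.
So the common availability across everyone is 10:00-10:30.
The first common window of at least 30 minutes is 10:00-10:30, so the earliest start is 10:00.

10:00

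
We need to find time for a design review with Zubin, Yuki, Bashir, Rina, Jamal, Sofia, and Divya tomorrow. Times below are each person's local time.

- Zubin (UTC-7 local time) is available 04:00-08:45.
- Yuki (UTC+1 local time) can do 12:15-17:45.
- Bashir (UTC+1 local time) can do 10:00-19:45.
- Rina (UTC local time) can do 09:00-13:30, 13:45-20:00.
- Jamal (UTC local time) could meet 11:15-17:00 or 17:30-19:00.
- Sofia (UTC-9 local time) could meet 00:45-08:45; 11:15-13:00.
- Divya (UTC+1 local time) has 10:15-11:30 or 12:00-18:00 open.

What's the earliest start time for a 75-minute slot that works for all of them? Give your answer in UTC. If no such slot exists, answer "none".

11:15

Zubin in UTC: 11:00-15:45 (add 7h to convert from UTC-7).
Yuki in UTC: 11:15-16:45 (subtract 1h to convert from UTC+1).
Bashir in UTC: 09:00-18:45 (subtract 1h to convert from UTC+1).
Rina in UTC: 09:00-13:30, 13:45-20:00.
Jamal in UTC: 11:15-17:00, 17:30-19:00.
Sofia in UTC: 09:45-17:45, 20:15-22:00 (add 9h to convert from UTC-9).
Divya in UTC: 09:15-10:30, 11:00-17:00 (subtract 1h to convert from UTC+1).
Zubin ∩ Yuki: 11:15-15:45.
Zubin ∩ Yuki ∩ Bashir: 11:15-15:45.
Zubin ∩ Yuki ∩ Bashir ∩ Rina: 11:15-13:30, 13:45-15:45.
Zubin ∩ Yuki ∩ Bashir ∩ Rina ∩ Jamal: 11:15-13:30, 13:45-15:45.
Zubin ∩ Yuki ∩ Bashir ∩ Rina ∩ Jamal ∩ Sofia: 11:15-13:30, 13:45-15:45.
Zubin ∩ Yuki ∩ Bashir ∩ Rina ∩ Jamal ∩ Sofia ∩ Divya: 11:15-13:30, 13:45-15:45.
The first common window of at least 75 minutes is 11:15-13:30, so the earliest start is 11:15.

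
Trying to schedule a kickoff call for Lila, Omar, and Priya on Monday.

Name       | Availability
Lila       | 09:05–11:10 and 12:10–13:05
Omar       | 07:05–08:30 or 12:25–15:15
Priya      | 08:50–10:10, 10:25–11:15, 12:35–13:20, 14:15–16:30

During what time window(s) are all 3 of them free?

12:35-13:05

Lila ∩ Omar: 12:25-13:05.
Lila ∩ Omar ∩ Priya: 12:35-13:05.
Those are the intersection windows.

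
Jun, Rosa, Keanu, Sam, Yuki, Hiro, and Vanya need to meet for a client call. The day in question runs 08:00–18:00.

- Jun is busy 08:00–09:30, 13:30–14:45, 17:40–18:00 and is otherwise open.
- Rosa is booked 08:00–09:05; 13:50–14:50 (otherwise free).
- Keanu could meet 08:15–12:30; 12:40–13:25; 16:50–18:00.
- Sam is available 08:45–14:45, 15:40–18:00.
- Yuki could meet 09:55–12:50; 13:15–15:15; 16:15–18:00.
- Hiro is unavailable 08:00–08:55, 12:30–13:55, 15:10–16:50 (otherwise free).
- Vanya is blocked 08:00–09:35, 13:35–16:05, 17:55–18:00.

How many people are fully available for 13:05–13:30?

Jun free: 09:30-13:30, 14:45-17:40 (invert busy blocks within the working day).
Rosa free: 09:05-13:50, 14:50-18:00 (invert busy blocks within the working day).
Keanu free: 08:15-12:30, 12:40-13:25, 16:50-18:00.
Sam free: 08:45-14:45, 15:40-18:00.
Yuki free: 09:55-12:50, 13:15-15:15, 16:15-18:00.
Hiro free: 08:55-12:30, 13:55-15:10, 16:50-18:00 (invert busy blocks within the working day).
Vanya free: 09:35-13:35, 16:05-17:55 (invert busy blocks within the working day).
Jun, Rosa, Sam, and Vanya can make the full 13:05-13:30 slot — that's 4.

4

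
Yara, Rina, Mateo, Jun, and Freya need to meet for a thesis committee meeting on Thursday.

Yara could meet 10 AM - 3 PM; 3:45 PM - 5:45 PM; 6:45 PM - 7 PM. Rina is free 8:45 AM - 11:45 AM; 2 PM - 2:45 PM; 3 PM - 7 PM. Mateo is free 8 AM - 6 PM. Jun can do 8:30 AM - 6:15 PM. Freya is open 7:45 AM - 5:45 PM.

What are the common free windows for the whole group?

10:00-11:45, 14:00-14:45, 15:45-17:45

Yara ∩ Rina: 10:00-11:45, 14:00-14:45, 15:45-17:45, 18:45-19:00.
Yara ∩ Rina ∩ Mateo: 10:00-11:45, 14:00-14:45, 15:45-17:45.
Yara ∩ Rina ∩ Mateo ∩ Jun: 10:00-11:45, 14:00-14:45, 15:45-17:45.
Yara ∩ Rina ∩ Mateo ∩ Jun ∩ Freya: 10:00-11:45, 14:00-14:45, 15:45-17:45.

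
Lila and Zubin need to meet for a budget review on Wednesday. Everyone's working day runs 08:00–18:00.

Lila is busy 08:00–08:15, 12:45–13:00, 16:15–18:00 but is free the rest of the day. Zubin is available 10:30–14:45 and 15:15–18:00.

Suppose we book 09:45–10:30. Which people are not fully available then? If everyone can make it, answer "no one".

Lila free: 08:15-12:45, 13:00-16:15 (invert busy blocks within the working day).
Zubin free: 10:30-14:45, 15:15-18:00.
Lila: free for 09:45-10:30. Zubin: not fully free for 09:45-10:30.

Zubin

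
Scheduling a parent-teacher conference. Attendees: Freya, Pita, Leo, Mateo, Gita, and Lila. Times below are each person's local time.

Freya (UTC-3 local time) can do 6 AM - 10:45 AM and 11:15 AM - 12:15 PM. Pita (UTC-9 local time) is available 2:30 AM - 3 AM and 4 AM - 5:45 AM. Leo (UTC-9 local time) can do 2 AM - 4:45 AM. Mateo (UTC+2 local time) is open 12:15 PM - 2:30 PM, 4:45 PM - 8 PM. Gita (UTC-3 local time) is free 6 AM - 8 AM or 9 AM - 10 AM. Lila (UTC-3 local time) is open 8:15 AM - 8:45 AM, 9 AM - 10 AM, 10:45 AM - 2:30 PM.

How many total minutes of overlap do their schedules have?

0

Freya in UTC: 09:00-13:45, 14:15-15:15 (add 3h to convert from UTC-3).
Pita in UTC: 11:30-12:00, 13:00-14:45 (add 9h to convert from UTC-9).
Leo in UTC: 11:00-13:45 (add 9h to convert from UTC-9).
Mateo in UTC: 10:15-12:30, 14:45-18:00 (subtract 2h to convert from UTC+2).
Gita in UTC: 09:00-11:00, 12:00-13:00 (add 3h to convert from UTC-3).
Lila in UTC: 11:15-11:45, 12:00-13:00, 13:45-17:30 (add 3h to convert from UTC-3).
Freya ∩ Pita: 11:30-12:00, 13:00-13:45, 14:15-14:45.
Freya ∩ Pita ∩ Leo: 11:30-12:00, 13:00-13:45.
Freya ∩ Pita ∩ Leo ∩ Mateo: 11:30-12:00.
Freya ∩ Pita ∩ Leo ∩ Mateo ∩ Gita: ∅.
Freya ∩ Pita ∩ Leo ∩ Mateo ∩ Gita ∩ Lila: ∅.
There is no time when everyone is free.
There is no common window, so the total is 0 minutes.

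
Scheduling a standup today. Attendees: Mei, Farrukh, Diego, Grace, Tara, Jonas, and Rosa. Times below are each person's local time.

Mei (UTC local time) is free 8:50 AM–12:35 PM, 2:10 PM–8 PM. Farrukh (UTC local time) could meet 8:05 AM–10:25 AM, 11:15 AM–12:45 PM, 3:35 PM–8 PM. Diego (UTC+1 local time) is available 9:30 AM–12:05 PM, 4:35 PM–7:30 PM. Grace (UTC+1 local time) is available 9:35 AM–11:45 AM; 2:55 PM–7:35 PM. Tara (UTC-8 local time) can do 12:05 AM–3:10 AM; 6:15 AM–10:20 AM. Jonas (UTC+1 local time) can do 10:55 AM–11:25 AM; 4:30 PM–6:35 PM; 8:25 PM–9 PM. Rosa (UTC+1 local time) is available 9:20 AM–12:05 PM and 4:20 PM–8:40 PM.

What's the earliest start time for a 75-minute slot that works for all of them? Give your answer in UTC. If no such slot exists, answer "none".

15:35

Mei in UTC: 08:50-12:35, 14:10-20:00.
Farrukh in UTC: 08:05-10:25, 11:15-12:45, 15:35-20:00.
Diego in UTC: 08:30-11:05, 15:35-18:30 (subtract 1h to convert from UTC+1).
Grace in UTC: 08:35-10:45, 13:55-18:35 (subtract 1h to convert from UTC+1).
Tara in UTC: 08:05-11:10, 14:15-18:20 (add 8h to convert from UTC-8).
Jonas in UTC: 09:55-10:25, 15:30-17:35, 19:25-20:00 (subtract 1h to convert from UTC+1).
Rosa in UTC: 08:20-11:05, 15:20-19:40 (subtract 1h to convert from UTC+1).
Mei ∩ Farrukh: 08:50-10:25, 11:15-12:35, 15:35-20:00.
Mei ∩ Farrukh ∩ Diego: 08:50-10:25, 15:35-18:30.
Mei ∩ Farrukh ∩ Diego ∩ Grace: 08:50-10:25, 15:35-18:30.
Mei ∩ Farrukh ∩ Diego ∩ Grace ∩ Tara: 08:50-10:25, 15:35-18:20.
Mei ∩ Farrukh ∩ Diego ∩ Grace ∩ Tara ∩ Jonas: 09:55-10:25, 15:35-17:35.
Mei ∩ Farrukh ∩ Diego ∩ Grace ∩ Tara ∩ Jonas ∩ Rosa: 09:55-10:25, 15:35-17:35.
The first common window of at least 75 minutes is 15:35-17:35, so the earliest start is 15:35.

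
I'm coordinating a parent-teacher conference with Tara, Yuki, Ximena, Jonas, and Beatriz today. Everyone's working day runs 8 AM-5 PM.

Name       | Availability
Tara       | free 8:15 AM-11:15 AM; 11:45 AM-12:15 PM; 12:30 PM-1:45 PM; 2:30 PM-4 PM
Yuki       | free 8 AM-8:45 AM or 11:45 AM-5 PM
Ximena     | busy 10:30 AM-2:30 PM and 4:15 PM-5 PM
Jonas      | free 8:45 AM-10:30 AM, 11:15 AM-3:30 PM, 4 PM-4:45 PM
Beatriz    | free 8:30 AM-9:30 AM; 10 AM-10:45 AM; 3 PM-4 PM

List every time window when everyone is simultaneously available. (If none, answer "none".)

Tara free: 08:15-11:15, 11:45-12:15, 12:30-13:45, 14:30-16:00.
Yuki free: 08:00-08:45, 11:45-17:00.
Ximena free: 08:00-10:30, 14:30-16:15 (invert busy blocks within the working day).
Jonas free: 08:45-10:30, 11:15-15:30, 16:00-16:45.
Beatriz free: 08:30-09:30, 10:00-10:45, 15:00-16:00.
Tara ∩ Yuki: 08:15-08:45, 11:45-12:15, 12:30-13:45, 14:30-16:00.
Tara ∩ Yuki ∩ Ximena: 08:15-08:45, 14:30-16:00.
Tara ∩ Yuki ∩ Ximena ∩ Jonas: 14:30-15:30.
Tara ∩ Yuki ∩ Ximena ∩ Jonas ∩ Beatriz: 15:00-15:30.

15:00-15:30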